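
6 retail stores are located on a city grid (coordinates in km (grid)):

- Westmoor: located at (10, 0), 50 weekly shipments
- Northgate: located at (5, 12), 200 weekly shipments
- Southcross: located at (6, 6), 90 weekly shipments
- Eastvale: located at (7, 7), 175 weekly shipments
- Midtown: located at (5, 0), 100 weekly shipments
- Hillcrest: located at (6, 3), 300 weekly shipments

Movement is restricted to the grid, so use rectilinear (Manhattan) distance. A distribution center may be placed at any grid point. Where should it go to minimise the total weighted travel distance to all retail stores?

Manhattan distance separates: Σwᵢ(|x−xᵢ|+|y−yᵢ|) = Σwᵢ|x−xᵢ| + Σwᵢ|y−yᵢ|, so x and y are optimised independently as 1-D weighted medians.
Total weight W = 915; half = 457.5.
x-coordinate, sorted with cumulative weight:
  x=5 (Northgate, w=200) cum 200
  x=5 (Midtown, w=100) cum 300
  x=6 (Southcross, w=90) cum 390
  x=6 (Hillcrest, w=300) cum 690  ← median
  x=7 (Eastvale, w=175) cum 865
  x=10 (Westmoor, w=50) cum 915
⇒ x* = 6
y-coordinate, sorted with cumulative weight:
  y=0 (Westmoor, w=50) cum 50
  y=0 (Midtown, w=100) cum 150
  y=3 (Hillcrest, w=300) cum 450
  y=6 (Southcross, w=90) cum 540  ← median
  y=7 (Eastvale, w=175) cum 715
  y=12 (Northgate, w=200) cum 915
⇒ y* = 6

(6, 6)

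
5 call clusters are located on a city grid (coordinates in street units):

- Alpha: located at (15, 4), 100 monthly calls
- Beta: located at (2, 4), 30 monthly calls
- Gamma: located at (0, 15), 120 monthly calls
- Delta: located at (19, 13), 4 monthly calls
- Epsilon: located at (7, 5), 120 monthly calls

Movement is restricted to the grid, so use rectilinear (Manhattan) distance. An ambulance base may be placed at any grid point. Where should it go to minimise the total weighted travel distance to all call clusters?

Manhattan distance separates: Σwᵢ(|x−xᵢ|+|y−yᵢ|) = Σwᵢ|x−xᵢ| + Σwᵢ|y−yᵢ|, so x and y are optimised independently as 1-D weighted medians.
Total weight W = 374; half = 187.
x-coordinate, sorted with cumulative weight:
  x=0 (Gamma, w=120) cum 120
  x=2 (Beta, w=30) cum 150
  x=7 (Epsilon, w=120) cum 270  ← median
  x=15 (Alpha, w=100) cum 370
  x=19 (Delta, w=4) cum 374
⇒ x* = 7
y-coordinate, sorted with cumulative weight:
  y=4 (Alpha, w=100) cum 100
  y=4 (Beta, w=30) cum 130
  y=5 (Epsilon, w=120) cum 250  ← median
  y=13 (Delta, w=4) cum 254
  y=15 (Gamma, w=120) cum 374
⇒ y* = 5

(7, 5)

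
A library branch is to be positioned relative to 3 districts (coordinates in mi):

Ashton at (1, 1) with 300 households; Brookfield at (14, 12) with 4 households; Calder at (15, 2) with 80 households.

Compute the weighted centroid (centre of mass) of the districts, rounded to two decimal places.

(4.05, 1.32)

The minimiser of Σwᵢ‖p−pᵢ‖² is the weighted centroid p* = (Σwᵢpᵢ)/(Σwᵢ).
Σwᵢ = 384.
Σwᵢxᵢ = 300·1 + 4·14 + 80·15 = 1556.
Σwᵢyᵢ = 300·1 + 4·12 + 80·2 = 508.
x* = 1556/384 = 4.05, y* = 508/384 = 1.32.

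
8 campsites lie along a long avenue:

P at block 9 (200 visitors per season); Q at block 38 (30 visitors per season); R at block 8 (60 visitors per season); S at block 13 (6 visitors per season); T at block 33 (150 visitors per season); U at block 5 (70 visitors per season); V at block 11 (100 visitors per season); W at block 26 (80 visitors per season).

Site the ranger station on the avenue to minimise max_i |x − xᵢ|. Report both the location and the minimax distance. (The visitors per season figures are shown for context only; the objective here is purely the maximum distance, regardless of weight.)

location 21.5, max distance 16.5

The 1-center on a line is the midpoint of the two extreme points: leftmost at 5, rightmost at 38.
Optimal location = (5 + 38)/2 = 21.5; maximum distance = (38 − 5)/2 = 16.5.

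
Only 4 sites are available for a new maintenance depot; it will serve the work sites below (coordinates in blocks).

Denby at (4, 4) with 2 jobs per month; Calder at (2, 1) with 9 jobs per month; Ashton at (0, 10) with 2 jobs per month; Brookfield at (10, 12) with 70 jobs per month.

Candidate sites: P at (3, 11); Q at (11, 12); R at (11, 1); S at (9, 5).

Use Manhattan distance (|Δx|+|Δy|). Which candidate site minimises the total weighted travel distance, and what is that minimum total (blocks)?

Total weighted distance at each candidate:
  P (3, 11): total = 683
  Q (11, 12): total = 306
  R (11, 1): total = 981
  S (9, 5): total = 699
Minimum is at Q with total 306 blocks.

Q, total 306 blocks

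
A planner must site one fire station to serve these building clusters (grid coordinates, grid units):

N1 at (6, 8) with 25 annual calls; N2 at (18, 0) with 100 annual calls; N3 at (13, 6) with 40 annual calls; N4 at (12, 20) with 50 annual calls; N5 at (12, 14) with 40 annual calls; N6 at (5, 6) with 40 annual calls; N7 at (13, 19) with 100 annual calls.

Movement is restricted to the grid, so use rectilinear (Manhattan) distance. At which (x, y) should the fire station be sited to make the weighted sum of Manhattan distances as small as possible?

Manhattan distance separates: Σwᵢ(|x−xᵢ|+|y−yᵢ|) = Σwᵢ|x−xᵢ| + Σwᵢ|y−yᵢ|, so x and y are optimised independently as 1-D weighted medians.
Total weight W = 395; half = 197.5.
x-coordinate, sorted with cumulative weight:
  x=5 (N6, w=40) cum 40
  x=6 (N1, w=25) cum 65
  x=12 (N4, w=50) cum 115
  x=12 (N5, w=40) cum 155
  x=13 (N3, w=40) cum 195
  x=13 (N7, w=100) cum 295  ← median
  x=18 (N2, w=100) cum 395
⇒ x* = 13
y-coordinate, sorted with cumulative weight:
  y=0 (N2, w=100) cum 100
  y=6 (N3, w=40) cum 140
  y=6 (N6, w=40) cum 180
  y=8 (N1, w=25) cum 205  ← median
  y=14 (N5, w=40) cum 245
  y=19 (N7, w=100) cum 345
  y=20 (N4, w=50) cum 395
⇒ y* = 8

(13, 8)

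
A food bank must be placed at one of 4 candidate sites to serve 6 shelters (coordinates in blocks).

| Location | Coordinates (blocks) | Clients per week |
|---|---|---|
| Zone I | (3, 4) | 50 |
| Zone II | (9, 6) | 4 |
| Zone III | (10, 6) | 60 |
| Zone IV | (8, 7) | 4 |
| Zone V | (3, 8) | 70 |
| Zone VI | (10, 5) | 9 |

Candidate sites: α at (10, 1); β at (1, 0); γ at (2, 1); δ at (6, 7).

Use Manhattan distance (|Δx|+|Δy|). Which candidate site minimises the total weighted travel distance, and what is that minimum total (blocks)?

δ, total 958 blocks

Total weighted distance at each candidate:
  α (10, 1): total = 1872
  β (1, 0): total = 2138
  γ (2, 1): total = 1744
  δ (6, 7): total = 958
Minimum is at δ with total 958 blocks.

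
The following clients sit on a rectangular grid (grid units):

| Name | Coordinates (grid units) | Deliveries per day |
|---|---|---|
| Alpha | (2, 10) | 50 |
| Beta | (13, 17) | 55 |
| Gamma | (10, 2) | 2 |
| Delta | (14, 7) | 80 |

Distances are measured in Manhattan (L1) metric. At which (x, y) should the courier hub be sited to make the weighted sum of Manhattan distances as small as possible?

Manhattan distance separates: Σwᵢ(|x−xᵢ|+|y−yᵢ|) = Σwᵢ|x−xᵢ| + Σwᵢ|y−yᵢ|, so x and y are optimised independently as 1-D weighted medians.
Total weight W = 187; half = 93.5.
x-coordinate, sorted with cumulative weight:
  x=2 (Alpha, w=50) cum 50
  x=10 (Gamma, w=2) cum 52
  x=13 (Beta, w=55) cum 107  ← median
  x=14 (Delta, w=80) cum 187
⇒ x* = 13
y-coordinate, sorted with cumulative weight:
  y=2 (Gamma, w=2) cum 2
  y=7 (Delta, w=80) cum 82
  y=10 (Alpha, w=50) cum 132  ← median
  y=17 (Beta, w=55) cum 187
⇒ y* = 10

(13, 10)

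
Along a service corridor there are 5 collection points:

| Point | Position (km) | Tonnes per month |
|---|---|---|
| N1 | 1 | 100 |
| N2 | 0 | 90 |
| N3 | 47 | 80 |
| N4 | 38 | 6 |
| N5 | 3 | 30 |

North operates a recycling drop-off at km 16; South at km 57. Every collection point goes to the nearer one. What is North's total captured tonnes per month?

The indifferent point is the midpoint (16+57)/2 = 36.5; collection points left of it (closer to North at 16) go to North, those right go to South.
  N2 at 0 (w=90) → North
  N1 at 1 (w=100) → North
  N5 at 3 (w=30) → North
  N4 at 38 (w=6) → South
  N3 at 47 (w=80) → South
North captures 220; South captures 86.

220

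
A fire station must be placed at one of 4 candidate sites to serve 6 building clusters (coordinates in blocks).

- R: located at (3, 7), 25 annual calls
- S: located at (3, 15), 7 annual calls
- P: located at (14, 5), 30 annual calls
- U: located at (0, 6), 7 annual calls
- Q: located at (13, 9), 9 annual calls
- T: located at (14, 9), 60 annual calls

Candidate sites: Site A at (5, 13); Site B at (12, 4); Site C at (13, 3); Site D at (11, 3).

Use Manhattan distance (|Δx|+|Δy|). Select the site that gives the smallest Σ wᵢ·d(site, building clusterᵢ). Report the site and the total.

Total weighted distance at each candidate:
  Site A (5, 13): total = 1710
  Site B (12, 4): total = 1102
  Site C (13, 3): total = 1180
  Site D (11, 3): total = 1300
Minimum is at Site B with total 1102 blocks.

Site B, total 1102 blocks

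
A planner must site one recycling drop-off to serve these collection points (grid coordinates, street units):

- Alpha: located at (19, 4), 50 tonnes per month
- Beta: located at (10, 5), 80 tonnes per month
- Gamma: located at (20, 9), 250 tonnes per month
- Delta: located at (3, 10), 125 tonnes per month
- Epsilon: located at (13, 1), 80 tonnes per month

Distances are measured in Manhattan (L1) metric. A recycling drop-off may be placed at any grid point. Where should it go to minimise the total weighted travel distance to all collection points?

(19, 9)

Manhattan distance separates: Σwᵢ(|x−xᵢ|+|y−yᵢ|) = Σwᵢ|x−xᵢ| + Σwᵢ|y−yᵢ|, so x and y are optimised independently as 1-D weighted medians.
Total weight W = 585; half = 292.5.
x-coordinate, sorted with cumulative weight:
  x=3 (Delta, w=125) cum 125
  x=10 (Beta, w=80) cum 205
  x=13 (Epsilon, w=80) cum 285
  x=19 (Alpha, w=50) cum 335  ← median
  x=20 (Gamma, w=250) cum 585
⇒ x* = 19
y-coordinate, sorted with cumulative weight:
  y=1 (Epsilon, w=80) cum 80
  y=4 (Alpha, w=50) cum 130
  y=5 (Beta, w=80) cum 210
  y=9 (Gamma, w=250) cum 460  ← median
  y=10 (Delta, w=125) cum 585
⇒ y* = 9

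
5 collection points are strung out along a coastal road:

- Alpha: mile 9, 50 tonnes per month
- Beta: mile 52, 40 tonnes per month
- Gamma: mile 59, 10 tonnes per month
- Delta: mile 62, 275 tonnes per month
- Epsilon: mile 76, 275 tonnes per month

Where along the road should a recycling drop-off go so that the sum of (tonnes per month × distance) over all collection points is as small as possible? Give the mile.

x = 62

For a sum of weighted absolute distances on a line, the optimum is the weighted median (not the mean). Total weight W = 650; half-weight = 325.
Sort by position and accumulate weight:
  mile 9 (Alpha, w=50) → cum 50
  mile 52 (Beta, w=40) → cum 90
  mile 59 (Gamma, w=10) → cum 100
  mile 62 (Delta, w=275) → cum 375  ≥ 325 → median here
  mile 76 (Epsilon, w=275) → cum 650
Optimal location: mile 62.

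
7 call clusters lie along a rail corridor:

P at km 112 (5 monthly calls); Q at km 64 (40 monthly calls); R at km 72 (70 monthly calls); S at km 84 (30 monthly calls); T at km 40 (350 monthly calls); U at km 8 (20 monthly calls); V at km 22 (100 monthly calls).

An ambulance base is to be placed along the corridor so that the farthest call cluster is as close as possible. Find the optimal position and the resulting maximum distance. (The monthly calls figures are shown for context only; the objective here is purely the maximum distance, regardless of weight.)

The 1-center on a line is the midpoint of the two extreme points: leftmost at 8, rightmost at 112.
Optimal location = (8 + 112)/2 = 60; maximum distance = (112 − 8)/2 = 52.

location 60, max distance 52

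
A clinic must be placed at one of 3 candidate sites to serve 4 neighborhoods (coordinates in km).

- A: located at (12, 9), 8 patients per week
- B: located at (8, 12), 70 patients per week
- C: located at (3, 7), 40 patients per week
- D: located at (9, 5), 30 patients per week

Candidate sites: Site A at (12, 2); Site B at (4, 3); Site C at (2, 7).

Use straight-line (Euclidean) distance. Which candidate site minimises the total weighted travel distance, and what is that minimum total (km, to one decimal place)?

Site C, total 886.7 km

Total weighted distance at each candidate:
  Site A (12, 2): total = 1349.0
  Site B (4, 3): total = 1095.9
  Site C (2, 7): total = 886.7
Minimum is at Site C with total 886.7 km.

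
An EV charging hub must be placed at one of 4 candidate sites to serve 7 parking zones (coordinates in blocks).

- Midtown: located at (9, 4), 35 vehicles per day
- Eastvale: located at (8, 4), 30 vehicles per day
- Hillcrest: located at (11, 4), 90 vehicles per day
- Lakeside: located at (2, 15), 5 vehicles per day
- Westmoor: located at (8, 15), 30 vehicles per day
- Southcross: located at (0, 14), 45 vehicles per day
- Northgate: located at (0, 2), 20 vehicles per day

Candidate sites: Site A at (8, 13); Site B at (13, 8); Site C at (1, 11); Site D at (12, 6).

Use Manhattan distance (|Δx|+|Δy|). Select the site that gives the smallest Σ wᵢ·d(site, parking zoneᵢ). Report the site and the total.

Total weighted distance at each candidate:
  Site A (8, 13): total = 2585
  Site B (13, 8): total = 2775
  Site C (1, 11): total = 3210
  Site D (12, 6): total = 2330
Minimum is at Site D with total 2330 blocks.

Site D, total 2330 blocks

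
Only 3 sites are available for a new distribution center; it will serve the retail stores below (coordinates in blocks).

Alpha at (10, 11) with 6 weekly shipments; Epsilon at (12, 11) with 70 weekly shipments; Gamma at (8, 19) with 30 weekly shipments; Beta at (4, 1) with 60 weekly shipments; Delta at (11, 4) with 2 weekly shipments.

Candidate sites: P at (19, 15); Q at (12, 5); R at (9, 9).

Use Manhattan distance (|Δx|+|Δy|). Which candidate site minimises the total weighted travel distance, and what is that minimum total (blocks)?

Total weighted distance at each candidate:
  P (19, 15): total = 3076
  Q (12, 5): total = 1732
  R (9, 9): total = 1492
Minimum is at R with total 1492 blocks.

R, total 1492 blocks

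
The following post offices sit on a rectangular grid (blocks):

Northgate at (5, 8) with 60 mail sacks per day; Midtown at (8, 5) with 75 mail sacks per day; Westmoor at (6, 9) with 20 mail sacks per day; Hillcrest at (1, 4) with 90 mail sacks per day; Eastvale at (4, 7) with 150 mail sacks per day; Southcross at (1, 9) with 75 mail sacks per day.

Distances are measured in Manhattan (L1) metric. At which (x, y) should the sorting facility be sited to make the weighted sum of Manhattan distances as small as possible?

(4, 7)

Manhattan distance separates: Σwᵢ(|x−xᵢ|+|y−yᵢ|) = Σwᵢ|x−xᵢ| + Σwᵢ|y−yᵢ|, so x and y are optimised independently as 1-D weighted medians.
Total weight W = 470; half = 235.
x-coordinate, sorted with cumulative weight:
  x=1 (Hillcrest, w=90) cum 90
  x=1 (Southcross, w=75) cum 165
  x=4 (Eastvale, w=150) cum 315  ← median
  x=5 (Northgate, w=60) cum 375
  x=6 (Westmoor, w=20) cum 395
  x=8 (Midtown, w=75) cum 470
⇒ x* = 4
y-coordinate, sorted with cumulative weight:
  y=4 (Hillcrest, w=90) cum 90
  y=5 (Midtown, w=75) cum 165
  y=7 (Eastvale, w=150) cum 315  ← median
  y=8 (Northgate, w=60) cum 375
  y=9 (Westmoor, w=20) cum 395
  y=9 (Southcross, w=75) cum 470
⇒ y* = 7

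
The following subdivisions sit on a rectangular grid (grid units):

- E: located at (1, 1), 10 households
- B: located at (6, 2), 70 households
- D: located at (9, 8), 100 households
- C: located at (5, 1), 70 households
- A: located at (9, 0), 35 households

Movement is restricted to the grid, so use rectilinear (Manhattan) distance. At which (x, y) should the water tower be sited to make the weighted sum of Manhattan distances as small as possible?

(6, 2)

Manhattan distance separates: Σwᵢ(|x−xᵢ|+|y−yᵢ|) = Σwᵢ|x−xᵢ| + Σwᵢ|y−yᵢ|, so x and y are optimised independently as 1-D weighted medians.
Total weight W = 285; half = 142.5.
x-coordinate, sorted with cumulative weight:
  x=1 (E, w=10) cum 10
  x=5 (C, w=70) cum 80
  x=6 (B, w=70) cum 150  ← median
  x=9 (D, w=100) cum 250
  x=9 (A, w=35) cum 285
⇒ x* = 6
y-coordinate, sorted with cumulative weight:
  y=0 (A, w=35) cum 35
  y=1 (E, w=10) cum 45
  y=1 (C, w=70) cum 115
  y=2 (B, w=70) cum 185  ← median
  y=8 (D, w=100) cum 285
⇒ y* = 2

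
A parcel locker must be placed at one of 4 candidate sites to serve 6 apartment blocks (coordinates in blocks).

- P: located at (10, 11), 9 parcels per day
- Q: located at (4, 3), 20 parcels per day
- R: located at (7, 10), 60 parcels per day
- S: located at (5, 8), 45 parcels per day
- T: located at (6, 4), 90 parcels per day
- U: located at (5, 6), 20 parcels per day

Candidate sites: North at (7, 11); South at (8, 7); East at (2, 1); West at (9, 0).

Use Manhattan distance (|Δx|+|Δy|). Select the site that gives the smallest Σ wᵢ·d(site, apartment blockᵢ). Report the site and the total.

Total weighted distance at each candidate:
  North (7, 11): total = 1392
  South (8, 7): total = 1164
  East (2, 1): total = 2322
  West (9, 0): total = 2358
Minimum is at South with total 1164 blocks.

South, total 1164 blocks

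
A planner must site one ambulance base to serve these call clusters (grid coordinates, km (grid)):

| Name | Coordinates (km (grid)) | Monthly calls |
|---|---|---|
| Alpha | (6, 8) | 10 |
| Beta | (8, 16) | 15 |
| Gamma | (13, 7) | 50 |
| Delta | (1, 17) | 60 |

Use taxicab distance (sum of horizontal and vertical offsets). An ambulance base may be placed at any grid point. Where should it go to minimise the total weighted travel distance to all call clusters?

(6, 16)

Manhattan distance separates: Σwᵢ(|x−xᵢ|+|y−yᵢ|) = Σwᵢ|x−xᵢ| + Σwᵢ|y−yᵢ|, so x and y are optimised independently as 1-D weighted medians.
Total weight W = 135; half = 67.5.
x-coordinate, sorted with cumulative weight:
  x=1 (Delta, w=60) cum 60
  x=6 (Alpha, w=10) cum 70  ← median
  x=8 (Beta, w=15) cum 85
  x=13 (Gamma, w=50) cum 135
⇒ x* = 6
y-coordinate, sorted with cumulative weight:
  y=7 (Gamma, w=50) cum 50
  y=8 (Alpha, w=10) cum 60
  y=16 (Beta, w=15) cum 75  ← median
  y=17 (Delta, w=60) cum 135
⇒ y* = 16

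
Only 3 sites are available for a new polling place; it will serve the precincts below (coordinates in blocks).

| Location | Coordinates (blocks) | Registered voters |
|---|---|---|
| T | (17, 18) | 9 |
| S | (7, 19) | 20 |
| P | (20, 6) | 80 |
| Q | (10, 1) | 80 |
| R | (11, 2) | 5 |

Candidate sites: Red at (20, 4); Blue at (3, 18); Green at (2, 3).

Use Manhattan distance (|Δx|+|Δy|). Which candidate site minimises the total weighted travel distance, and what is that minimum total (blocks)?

Red, total 1968 blocks

Total weighted distance at each candidate:
  Red (20, 4): total = 1968
  Blue (3, 18): total = 4586
  Green (2, 3): total = 3220
Minimum is at Red with total 1968 blocks.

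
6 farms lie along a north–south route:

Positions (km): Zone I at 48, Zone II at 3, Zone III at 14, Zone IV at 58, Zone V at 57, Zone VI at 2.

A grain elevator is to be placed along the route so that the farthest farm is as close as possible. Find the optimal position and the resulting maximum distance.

location 30, max distance 28

The 1-center on a line is the midpoint of the two extreme points: leftmost at 2, rightmost at 58.
Optimal location = (2 + 58)/2 = 30; maximum distance = (58 − 2)/2 = 28.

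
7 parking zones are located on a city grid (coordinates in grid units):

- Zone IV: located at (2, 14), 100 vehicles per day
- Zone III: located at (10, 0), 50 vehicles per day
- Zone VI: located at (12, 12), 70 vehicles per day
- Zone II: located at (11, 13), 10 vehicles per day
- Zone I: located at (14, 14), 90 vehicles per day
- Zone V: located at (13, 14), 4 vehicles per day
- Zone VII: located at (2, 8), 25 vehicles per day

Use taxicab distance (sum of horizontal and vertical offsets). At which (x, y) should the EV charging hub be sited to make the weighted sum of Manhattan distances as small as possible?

(10, 14)

Manhattan distance separates: Σwᵢ(|x−xᵢ|+|y−yᵢ|) = Σwᵢ|x−xᵢ| + Σwᵢ|y−yᵢ|, so x and y are optimised independently as 1-D weighted medians.
Total weight W = 349; half = 174.5.
x-coordinate, sorted with cumulative weight:
  x=2 (Zone IV, w=100) cum 100
  x=2 (Zone VII, w=25) cum 125
  x=10 (Zone III, w=50) cum 175  ← median
  x=11 (Zone II, w=10) cum 185
  x=12 (Zone VI, w=70) cum 255
  x=13 (Zone V, w=4) cum 259
  x=14 (Zone I, w=90) cum 349
⇒ x* = 10
y-coordinate, sorted with cumulative weight:
  y=0 (Zone III, w=50) cum 50
  y=8 (Zone VII, w=25) cum 75
  y=12 (Zone VI, w=70) cum 145
  y=13 (Zone II, w=10) cum 155
  y=14 (Zone IV, w=100) cum 255  ← median
  y=14 (Zone I, w=90) cum 345
  y=14 (Zone V, w=4) cum 349
⇒ y* = 14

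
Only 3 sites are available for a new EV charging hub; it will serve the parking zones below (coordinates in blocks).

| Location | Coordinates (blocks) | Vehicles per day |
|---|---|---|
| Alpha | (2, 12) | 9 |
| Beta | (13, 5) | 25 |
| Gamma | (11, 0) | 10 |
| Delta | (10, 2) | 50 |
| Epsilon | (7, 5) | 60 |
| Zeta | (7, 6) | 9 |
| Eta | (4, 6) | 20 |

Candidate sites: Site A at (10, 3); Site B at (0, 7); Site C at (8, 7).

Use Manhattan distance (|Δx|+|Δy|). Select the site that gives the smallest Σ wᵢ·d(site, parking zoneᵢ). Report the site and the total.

Site A, total 902 blocks

Total weighted distance at each candidate:
  Site A (10, 3): total = 902
  Site B (0, 7): total = 2080
  Site C (8, 7): total = 1022
Minimum is at Site A with total 902 blocks.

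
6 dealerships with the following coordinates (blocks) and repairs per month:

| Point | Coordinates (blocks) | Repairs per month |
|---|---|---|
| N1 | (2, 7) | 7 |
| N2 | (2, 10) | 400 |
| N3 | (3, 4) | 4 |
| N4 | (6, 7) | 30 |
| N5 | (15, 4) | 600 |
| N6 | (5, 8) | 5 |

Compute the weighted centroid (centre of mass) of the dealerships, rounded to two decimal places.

(9.59, 6.42)

The minimiser of Σwᵢ‖p−pᵢ‖² is the weighted centroid p* = (Σwᵢpᵢ)/(Σwᵢ).
Σwᵢ = 1046.
Σwᵢxᵢ = 7·2 + 400·2 + 4·3 + 30·6 + 600·15 + 5·5 = 10031.
Σwᵢyᵢ = 7·7 + 400·10 + 4·4 + 30·7 + 600·4 + 5·8 = 6715.
x* = 10031/1046 = 9.59, y* = 6715/1046 = 6.42.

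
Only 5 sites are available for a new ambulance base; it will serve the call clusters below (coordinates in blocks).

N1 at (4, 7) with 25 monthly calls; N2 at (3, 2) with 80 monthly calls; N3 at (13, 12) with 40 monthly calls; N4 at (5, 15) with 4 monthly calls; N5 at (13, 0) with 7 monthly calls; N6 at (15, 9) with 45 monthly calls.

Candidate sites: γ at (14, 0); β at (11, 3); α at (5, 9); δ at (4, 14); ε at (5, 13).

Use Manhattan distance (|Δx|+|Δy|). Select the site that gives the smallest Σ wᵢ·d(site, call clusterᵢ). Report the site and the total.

Total weighted distance at each candidate:
  γ (14, 0): total = 2538
  β (11, 3): total = 1992
  α (5, 9): total = 1828
  δ (4, 14): total = 2544
  ε (5, 13): total = 2360
Minimum is at α with total 1828 blocks.

α, total 1828 blocks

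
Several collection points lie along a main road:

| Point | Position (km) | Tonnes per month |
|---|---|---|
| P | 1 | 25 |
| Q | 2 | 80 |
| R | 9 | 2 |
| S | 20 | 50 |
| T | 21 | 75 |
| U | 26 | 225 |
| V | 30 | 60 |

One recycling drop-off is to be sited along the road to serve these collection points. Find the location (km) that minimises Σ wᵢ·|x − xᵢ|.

x = 26

For a sum of weighted absolute distances on a line, the optimum is the weighted median (not the mean). Total weight W = 517; half-weight = 258.5.
Sort by position and accumulate weight:
  km 1 (P, w=25) → cum 25
  km 2 (Q, w=80) → cum 105
  km 9 (R, w=2) → cum 107
  km 20 (S, w=50) → cum 157
  km 21 (T, w=75) → cum 232
  km 26 (U, w=225) → cum 457  ≥ 258.5 → median here
  km 30 (V, w=60) → cum 517
Optimal location: km 26.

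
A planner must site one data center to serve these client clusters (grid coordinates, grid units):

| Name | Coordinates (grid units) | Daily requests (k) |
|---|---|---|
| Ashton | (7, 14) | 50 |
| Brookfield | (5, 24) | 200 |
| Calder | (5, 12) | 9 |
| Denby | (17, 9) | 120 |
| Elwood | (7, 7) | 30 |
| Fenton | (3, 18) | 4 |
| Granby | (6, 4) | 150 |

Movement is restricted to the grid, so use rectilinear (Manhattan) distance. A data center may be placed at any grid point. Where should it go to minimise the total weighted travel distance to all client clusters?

Manhattan distance separates: Σwᵢ(|x−xᵢ|+|y−yᵢ|) = Σwᵢ|x−xᵢ| + Σwᵢ|y−yᵢ|, so x and y are optimised independently as 1-D weighted medians.
Total weight W = 563; half = 281.5.
x-coordinate, sorted with cumulative weight:
  x=3 (Fenton, w=4) cum 4
  x=5 (Brookfield, w=200) cum 204
  x=5 (Calder, w=9) cum 213
  x=6 (Granby, w=150) cum 363  ← median
  x=7 (Ashton, w=50) cum 413
  x=7 (Elwood, w=30) cum 443
  x=17 (Denby, w=120) cum 563
⇒ x* = 6
y-coordinate, sorted with cumulative weight:
  y=4 (Granby, w=150) cum 150
  y=7 (Elwood, w=30) cum 180
  y=9 (Denby, w=120) cum 300  ← median
  y=12 (Calder, w=9) cum 309
  y=14 (Ashton, w=50) cum 359
  y=18 (Fenton, w=4) cum 363
  y=24 (Brookfield, w=200) cum 563
⇒ y* = 9

(6, 9)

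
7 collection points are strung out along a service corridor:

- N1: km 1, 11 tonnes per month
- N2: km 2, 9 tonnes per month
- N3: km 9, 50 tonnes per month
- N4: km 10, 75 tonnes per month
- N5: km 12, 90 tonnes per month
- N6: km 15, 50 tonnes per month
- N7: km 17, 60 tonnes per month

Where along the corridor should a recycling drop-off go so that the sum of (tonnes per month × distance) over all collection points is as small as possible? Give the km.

x = 12

For a sum of weighted absolute distances on a line, the optimum is the weighted median (not the mean). Total weight W = 345; half-weight = 172.5.
Sort by position and accumulate weight:
  km 1 (N1, w=11) → cum 11
  km 2 (N2, w=9) → cum 20
  km 9 (N3, w=50) → cum 70
  km 10 (N4, w=75) → cum 145
  km 12 (N5, w=90) → cum 235  ≥ 172.5 → median here
  km 15 (N6, w=50) → cum 285
  km 17 (N7, w=60) → cum 345
Optimal location: km 12.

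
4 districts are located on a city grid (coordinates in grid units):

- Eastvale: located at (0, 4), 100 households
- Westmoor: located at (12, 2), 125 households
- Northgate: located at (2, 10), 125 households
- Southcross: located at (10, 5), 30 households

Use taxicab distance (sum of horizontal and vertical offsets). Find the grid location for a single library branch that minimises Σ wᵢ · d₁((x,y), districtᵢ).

(2, 4)

Manhattan distance separates: Σwᵢ(|x−xᵢ|+|y−yᵢ|) = Σwᵢ|x−xᵢ| + Σwᵢ|y−yᵢ|, so x and y are optimised independently as 1-D weighted medians.
Total weight W = 380; half = 190.
x-coordinate, sorted with cumulative weight:
  x=0 (Eastvale, w=100) cum 100
  x=2 (Northgate, w=125) cum 225  ← median
  x=10 (Southcross, w=30) cum 255
  x=12 (Westmoor, w=125) cum 380
⇒ x* = 2
y-coordinate, sorted with cumulative weight:
  y=2 (Westmoor, w=125) cum 125
  y=4 (Eastvale, w=100) cum 225  ← median
  y=5 (Southcross, w=30) cum 255
  y=10 (Northgate, w=125) cum 380
⇒ y* = 4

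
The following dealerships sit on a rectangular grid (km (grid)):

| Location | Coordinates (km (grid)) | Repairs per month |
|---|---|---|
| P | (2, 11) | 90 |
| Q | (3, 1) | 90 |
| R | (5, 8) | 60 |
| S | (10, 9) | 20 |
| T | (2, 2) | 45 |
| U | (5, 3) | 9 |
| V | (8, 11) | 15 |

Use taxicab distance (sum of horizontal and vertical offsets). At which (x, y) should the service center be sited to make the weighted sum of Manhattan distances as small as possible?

(3, 8)

Manhattan distance separates: Σwᵢ(|x−xᵢ|+|y−yᵢ|) = Σwᵢ|x−xᵢ| + Σwᵢ|y−yᵢ|, so x and y are optimised independently as 1-D weighted medians.
Total weight W = 329; half = 164.5.
x-coordinate, sorted with cumulative weight:
  x=2 (P, w=90) cum 90
  x=2 (T, w=45) cum 135
  x=3 (Q, w=90) cum 225  ← median
  x=5 (R, w=60) cum 285
  x=5 (U, w=9) cum 294
  x=8 (V, w=15) cum 309
  x=10 (S, w=20) cum 329
⇒ x* = 3
y-coordinate, sorted with cumulative weight:
  y=1 (Q, w=90) cum 90
  y=2 (T, w=45) cum 135
  y=3 (U, w=9) cum 144
  y=8 (R, w=60) cum 204  ← median
  y=9 (S, w=20) cum 224
  y=11 (P, w=90) cum 314
  y=11 (V, w=15) cum 329
⇒ y* = 8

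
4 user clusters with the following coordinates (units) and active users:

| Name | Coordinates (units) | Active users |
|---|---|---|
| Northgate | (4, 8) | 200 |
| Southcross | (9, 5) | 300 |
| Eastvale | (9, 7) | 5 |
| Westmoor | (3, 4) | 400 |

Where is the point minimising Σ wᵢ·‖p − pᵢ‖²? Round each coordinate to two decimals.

(5.24, 5.23)

The minimiser of Σwᵢ‖p−pᵢ‖² is the weighted centroid p* = (Σwᵢpᵢ)/(Σwᵢ).
Σwᵢ = 905.
Σwᵢxᵢ = 200·4 + 300·9 + 5·9 + 400·3 = 4745.
Σwᵢyᵢ = 200·8 + 300·5 + 5·7 + 400·4 = 4735.
x* = 4745/905 = 5.24, y* = 4735/905 = 5.23.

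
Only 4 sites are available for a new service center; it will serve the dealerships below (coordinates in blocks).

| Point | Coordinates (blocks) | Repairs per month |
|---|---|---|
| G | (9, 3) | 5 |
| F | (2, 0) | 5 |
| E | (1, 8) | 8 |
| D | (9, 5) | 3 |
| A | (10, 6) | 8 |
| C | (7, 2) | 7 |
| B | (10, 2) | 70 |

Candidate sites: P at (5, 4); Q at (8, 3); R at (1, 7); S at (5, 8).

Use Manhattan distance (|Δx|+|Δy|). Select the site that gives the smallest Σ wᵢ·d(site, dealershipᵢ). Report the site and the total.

Q, total 419 blocks

Total weighted distance at each candidate:
  P (5, 4): total = 713
  Q (8, 3): total = 419
  R (1, 7): total = 1275
  S (5, 8): total = 1035
Minimum is at Q with total 419 blocks.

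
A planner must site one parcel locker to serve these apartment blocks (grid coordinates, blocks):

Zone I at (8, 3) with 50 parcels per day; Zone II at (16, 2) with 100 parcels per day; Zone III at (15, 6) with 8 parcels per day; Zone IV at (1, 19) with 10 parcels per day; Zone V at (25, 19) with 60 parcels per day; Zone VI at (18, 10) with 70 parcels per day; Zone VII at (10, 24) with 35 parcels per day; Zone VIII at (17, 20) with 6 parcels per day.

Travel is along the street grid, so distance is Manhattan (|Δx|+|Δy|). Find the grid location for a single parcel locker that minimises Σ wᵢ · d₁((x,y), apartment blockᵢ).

Manhattan distance separates: Σwᵢ(|x−xᵢ|+|y−yᵢ|) = Σwᵢ|x−xᵢ| + Σwᵢ|y−yᵢ|, so x and y are optimised independently as 1-D weighted medians.
Total weight W = 339; half = 169.5.
x-coordinate, sorted with cumulative weight:
  x=1 (Zone IV, w=10) cum 10
  x=8 (Zone I, w=50) cum 60
  x=10 (Zone VII, w=35) cum 95
  x=15 (Zone III, w=8) cum 103
  x=16 (Zone II, w=100) cum 203  ← median
  x=17 (Zone VIII, w=6) cum 209
  x=18 (Zone VI, w=70) cum 279
  x=25 (Zone V, w=60) cum 339
⇒ x* = 16
y-coordinate, sorted with cumulative weight:
  y=2 (Zone II, w=100) cum 100
  y=3 (Zone I, w=50) cum 150
  y=6 (Zone III, w=8) cum 158
  y=10 (Zone VI, w=70) cum 228  ← median
  y=19 (Zone IV, w=10) cum 238
  y=19 (Zone V, w=60) cum 298
  y=20 (Zone VIII, w=6) cum 304
  y=24 (Zone VII, w=35) cum 339
⇒ y* = 10

(16, 10)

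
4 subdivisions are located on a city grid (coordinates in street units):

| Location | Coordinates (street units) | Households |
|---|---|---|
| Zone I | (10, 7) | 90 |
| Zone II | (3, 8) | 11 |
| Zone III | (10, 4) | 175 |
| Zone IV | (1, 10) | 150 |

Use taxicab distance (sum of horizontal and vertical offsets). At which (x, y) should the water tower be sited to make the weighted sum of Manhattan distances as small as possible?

(10, 7)

Manhattan distance separates: Σwᵢ(|x−xᵢ|+|y−yᵢ|) = Σwᵢ|x−xᵢ| + Σwᵢ|y−yᵢ|, so x and y are optimised independently as 1-D weighted medians.
Total weight W = 426; half = 213.
x-coordinate, sorted with cumulative weight:
  x=1 (Zone IV, w=150) cum 150
  x=3 (Zone II, w=11) cum 161
  x=10 (Zone I, w=90) cum 251  ← median
  x=10 (Zone III, w=175) cum 426
⇒ x* = 10
y-coordinate, sorted with cumulative weight:
  y=4 (Zone III, w=175) cum 175
  y=7 (Zone I, w=90) cum 265  ← median
  y=8 (Zone II, w=11) cum 276
  y=10 (Zone IV, w=150) cum 426
⇒ y* = 7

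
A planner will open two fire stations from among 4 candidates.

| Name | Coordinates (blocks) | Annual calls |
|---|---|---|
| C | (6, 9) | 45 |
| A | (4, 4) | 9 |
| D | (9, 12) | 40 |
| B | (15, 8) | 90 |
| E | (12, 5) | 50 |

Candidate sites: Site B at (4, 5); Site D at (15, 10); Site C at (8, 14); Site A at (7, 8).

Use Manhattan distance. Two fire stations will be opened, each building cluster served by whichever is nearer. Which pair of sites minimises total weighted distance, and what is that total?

Evaluate every pair (each demand assigned to the nearer of the two):
  {Site D, Site A}: total = 973
  {Site D, Site C}: total = 1141
  {Site B, Site D}: total = 1179
  {Site C, Site A}: total = 1393
  {Site B, Site A}: total = 1459
  {Site B, Site C}: total = 1969
Best pair: {Site D, Site A} with total 973.

{Site D, Site A}, total 973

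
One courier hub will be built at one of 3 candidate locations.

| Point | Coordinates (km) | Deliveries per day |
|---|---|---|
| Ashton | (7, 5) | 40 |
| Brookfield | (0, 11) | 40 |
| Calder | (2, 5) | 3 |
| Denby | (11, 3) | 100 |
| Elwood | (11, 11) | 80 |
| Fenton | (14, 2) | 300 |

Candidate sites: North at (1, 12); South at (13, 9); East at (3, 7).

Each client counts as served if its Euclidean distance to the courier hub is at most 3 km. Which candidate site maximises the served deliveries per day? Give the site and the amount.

Coverage radius r = 3 km; a point is covered iff (Δx)²+(Δy)² ≤ 3² = 9.
  North (1, 12): covers {Brookfield} → 40
  South (13, 9): covers {Elwood} → 80
  East (3, 7): covers {Calder} → 3
Maximum coverage at South: 80 deliveries per day.

South, covering 80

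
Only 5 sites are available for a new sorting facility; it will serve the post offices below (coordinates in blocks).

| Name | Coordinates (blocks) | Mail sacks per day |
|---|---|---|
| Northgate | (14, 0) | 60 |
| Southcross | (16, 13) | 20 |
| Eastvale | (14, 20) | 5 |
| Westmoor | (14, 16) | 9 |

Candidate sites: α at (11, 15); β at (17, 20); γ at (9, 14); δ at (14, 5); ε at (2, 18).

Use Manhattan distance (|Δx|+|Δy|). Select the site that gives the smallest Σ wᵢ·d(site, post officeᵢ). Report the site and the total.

δ, total 674 blocks

Total weighted distance at each candidate:
  α (11, 15): total = 1296
  β (17, 20): total = 1618
  γ (9, 14): total = 1418
  δ (14, 5): total = 674
  ε (2, 18): total = 2376
Minimum is at δ with total 674 blocks.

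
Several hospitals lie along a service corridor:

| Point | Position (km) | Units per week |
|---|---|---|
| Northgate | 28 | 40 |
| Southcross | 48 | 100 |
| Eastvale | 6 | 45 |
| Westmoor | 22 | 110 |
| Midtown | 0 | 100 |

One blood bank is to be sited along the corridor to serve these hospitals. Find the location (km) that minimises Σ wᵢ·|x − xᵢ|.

For a sum of weighted absolute distances on a line, the optimum is the weighted median (not the mean). Total weight W = 395; half-weight = 197.5.
Sort by position and accumulate weight:
  km 0 (Midtown, w=100) → cum 100
  km 6 (Eastvale, w=45) → cum 145
  km 22 (Westmoor, w=110) → cum 255  ≥ 197.5 → median here
  km 28 (Northgate, w=40) → cum 295
  km 48 (Southcross, w=100) → cum 395
Optimal location: km 22.

x = 22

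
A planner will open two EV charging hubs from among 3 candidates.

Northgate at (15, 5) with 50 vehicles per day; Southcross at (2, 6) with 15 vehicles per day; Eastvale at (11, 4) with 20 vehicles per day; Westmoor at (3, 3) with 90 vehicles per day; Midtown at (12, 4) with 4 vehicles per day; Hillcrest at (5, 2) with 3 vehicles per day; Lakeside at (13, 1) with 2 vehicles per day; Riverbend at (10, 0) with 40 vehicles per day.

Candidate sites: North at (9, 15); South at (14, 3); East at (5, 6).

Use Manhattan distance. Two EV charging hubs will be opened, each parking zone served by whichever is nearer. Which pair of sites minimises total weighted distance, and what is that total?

{South, East}, total 1035

Evaluate every pair (each demand assigned to the nearer of the two):
  {South, East}: total = 1035
  {North, East}: total = 1719
  {North, South}: total = 1773
Best pair: {South, East} with total 1035.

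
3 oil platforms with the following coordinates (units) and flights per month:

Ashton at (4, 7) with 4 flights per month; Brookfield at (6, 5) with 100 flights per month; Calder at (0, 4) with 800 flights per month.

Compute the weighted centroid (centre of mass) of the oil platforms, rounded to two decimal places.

(0.68, 4.12)

The minimiser of Σwᵢ‖p−pᵢ‖² is the weighted centroid p* = (Σwᵢpᵢ)/(Σwᵢ).
Σwᵢ = 904.
Σwᵢxᵢ = 4·4 + 100·6 + 800·0 = 616.
Σwᵢyᵢ = 4·7 + 100·5 + 800·4 = 3728.
x* = 616/904 = 0.68, y* = 3728/904 = 4.12.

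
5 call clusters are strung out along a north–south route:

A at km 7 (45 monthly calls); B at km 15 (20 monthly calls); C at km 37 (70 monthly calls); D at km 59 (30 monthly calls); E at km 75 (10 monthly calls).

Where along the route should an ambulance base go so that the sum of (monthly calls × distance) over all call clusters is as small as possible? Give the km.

x = 37

For a sum of weighted absolute distances on a line, the optimum is the weighted median (not the mean). Total weight W = 175; half-weight = 87.5.
Sort by position and accumulate weight:
  km 7 (A, w=45) → cum 45
  km 15 (B, w=20) → cum 65
  km 37 (C, w=70) → cum 135  ≥ 87.5 → median here
  km 59 (D, w=30) → cum 165
  km 75 (E, w=10) → cum 175
Optimal location: km 37.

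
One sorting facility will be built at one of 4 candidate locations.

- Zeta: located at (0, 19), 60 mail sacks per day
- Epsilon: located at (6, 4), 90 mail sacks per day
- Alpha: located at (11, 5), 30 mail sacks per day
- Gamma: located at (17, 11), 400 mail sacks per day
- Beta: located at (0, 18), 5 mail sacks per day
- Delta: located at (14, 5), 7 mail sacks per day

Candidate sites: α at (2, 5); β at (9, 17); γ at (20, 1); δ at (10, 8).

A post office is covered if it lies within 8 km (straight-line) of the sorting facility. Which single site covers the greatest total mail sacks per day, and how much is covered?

δ, covering 527

Coverage radius r = 8 km; a point is covered iff (Δx)²+(Δy)² ≤ 8² = 64.
  α (2, 5): covers {Epsilon} → 90
  β (9, 17): covers {none} → 0
  γ (20, 1): covers {Delta} → 7
  δ (10, 8): covers {Epsilon, Alpha, Gamma, Delta} → 527
Maximum coverage at δ: 527 mail sacks per day.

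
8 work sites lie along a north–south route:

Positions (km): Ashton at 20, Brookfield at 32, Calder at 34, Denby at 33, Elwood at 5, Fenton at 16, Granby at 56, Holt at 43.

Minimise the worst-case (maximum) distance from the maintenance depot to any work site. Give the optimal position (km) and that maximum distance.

location 30.5, max distance 25.5

The 1-center on a line is the midpoint of the two extreme points: leftmost at 5, rightmost at 56.
Optimal location = (5 + 56)/2 = 30.5; maximum distance = (56 − 5)/2 = 25.5.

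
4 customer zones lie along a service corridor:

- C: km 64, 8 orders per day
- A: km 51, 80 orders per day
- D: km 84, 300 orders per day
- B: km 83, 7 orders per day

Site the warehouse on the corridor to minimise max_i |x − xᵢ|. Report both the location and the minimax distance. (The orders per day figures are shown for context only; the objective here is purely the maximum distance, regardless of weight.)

The 1-center on a line is the midpoint of the two extreme points: leftmost at 51, rightmost at 84.
Optimal location = (51 + 84)/2 = 67.5; maximum distance = (84 − 51)/2 = 16.5.

location 67.5, max distance 16.5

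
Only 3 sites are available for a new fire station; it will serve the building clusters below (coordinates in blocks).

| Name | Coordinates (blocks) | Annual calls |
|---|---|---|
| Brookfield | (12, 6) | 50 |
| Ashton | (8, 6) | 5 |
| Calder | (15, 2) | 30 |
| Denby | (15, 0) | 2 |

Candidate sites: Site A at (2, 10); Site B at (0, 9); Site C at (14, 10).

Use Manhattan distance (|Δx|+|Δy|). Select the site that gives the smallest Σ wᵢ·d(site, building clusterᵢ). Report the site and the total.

Total weighted distance at each candidate:
  Site A (2, 10): total = 1426
  Site B (0, 9): total = 1513
  Site C (14, 10): total = 642
Minimum is at Site C with total 642 blocks.

Site C, total 642 blocks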